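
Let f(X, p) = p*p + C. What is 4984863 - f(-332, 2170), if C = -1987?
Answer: 277950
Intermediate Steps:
f(X, p) = -1987 + p² (f(X, p) = p*p - 1987 = p² - 1987 = -1987 + p²)
4984863 - f(-332, 2170) = 4984863 - (-1987 + 2170²) = 4984863 - (-1987 + 4708900) = 4984863 - 1*4706913 = 4984863 - 4706913 = 277950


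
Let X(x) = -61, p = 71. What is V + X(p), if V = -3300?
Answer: -3361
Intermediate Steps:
V + X(p) = -3300 - 61 = -3361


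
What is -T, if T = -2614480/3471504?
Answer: 163405/216969 ≈ 0.75313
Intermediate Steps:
T = -163405/216969 (T = -2614480*1/3471504 = -163405/216969 ≈ -0.75313)
-T = -1*(-163405/216969) = 163405/216969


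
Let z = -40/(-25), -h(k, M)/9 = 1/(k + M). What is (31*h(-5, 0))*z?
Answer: 2232/25 ≈ 89.280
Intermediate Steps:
h(k, M) = -9/(M + k) (h(k, M) = -9/(k + M) = -9/(M + k))
z = 8/5 (z = -40*(-1/25) = 8/5 ≈ 1.6000)
(31*h(-5, 0))*z = (31*(-9/(0 - 5)))*(8/5) = (31*(-9/(-5)))*(8/5) = (31*(-9*(-1/5)))*(8/5) = (31*(9/5))*(8/5) = (279/5)*(8/5) = 2232/25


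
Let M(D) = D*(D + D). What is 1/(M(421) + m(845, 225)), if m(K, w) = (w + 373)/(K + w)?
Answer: 535/189648169 ≈ 2.8210e-6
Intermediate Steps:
m(K, w) = (373 + w)/(K + w)
M(D) = 2*D² (M(D) = D*(2*D) = 2*D²)
1/(M(421) + m(845, 225)) = 1/(2*421² + (373 + 225)/(845 + 225)) = 1/(2*177241 + 598/1070) = 1/(354482 + (1/1070)*598) = 1/(354482 + 299/535) = 1/(189648169/535) = 535/189648169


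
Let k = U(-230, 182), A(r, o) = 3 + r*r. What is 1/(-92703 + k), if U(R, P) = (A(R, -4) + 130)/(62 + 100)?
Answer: -162/14964853 ≈ -1.0825e-5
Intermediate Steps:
A(r, o) = 3 + r²
U(R, P) = 133/162 + R²/162 (U(R, P) = ((3 + R²) + 130)/(62 + 100) = (133 + R²)/162 = (133 + R²)*(1/162) = 133/162 + R²/162)
k = 53033/162 (k = 133/162 + (1/162)*(-230)² = 133/162 + (1/162)*52900 = 133/162 + 26450/81 = 53033/162 ≈ 327.36)
1/(-92703 + k) = 1/(-92703 + 53033/162) = 1/(-14964853/162) = -162/14964853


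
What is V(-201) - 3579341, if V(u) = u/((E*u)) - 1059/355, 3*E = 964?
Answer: -1224923096831/342220 ≈ -3.5793e+6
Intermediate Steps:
E = 964/3 (E = (⅓)*964 = 964/3 ≈ 321.33)
V(u) = -1019811/342220 (V(u) = u/((964*u/3)) - 1059/355 = u*(3/(964*u)) - 1059*1/355 = 3/964 - 1059/355 = -1019811/342220)
V(-201) - 3579341 = -1019811/342220 - 3579341 = -1224923096831/342220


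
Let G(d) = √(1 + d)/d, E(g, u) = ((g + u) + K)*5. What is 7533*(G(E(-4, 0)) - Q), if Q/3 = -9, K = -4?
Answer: 203391 - 7533*I*√39/40 ≈ 2.0339e+5 - 1176.1*I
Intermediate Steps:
Q = -27 (Q = 3*(-9) = -27)
E(g, u) = -20 + 5*g + 5*u (E(g, u) = ((g + u) - 4)*5 = (-4 + g + u)*5 = -20 + 5*g + 5*u)
G(d) = √(1 + d)/d
7533*(G(E(-4, 0)) - Q) = 7533*(√(1 + (-20 + 5*(-4) + 5*0))/(-20 + 5*(-4) + 5*0) - 1*(-27)) = 7533*(√(1 + (-20 - 20 + 0))/(-20 - 20 + 0) + 27) = 7533*(√(1 - 40)/(-40) + 27) = 7533*(-I*√39/40 + 27) = 7533*(27 - I*√39/40) = 203391 - 7533*I*√39/40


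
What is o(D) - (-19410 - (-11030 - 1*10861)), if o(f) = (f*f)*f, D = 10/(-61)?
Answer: -563140861/226981 ≈ -2481.0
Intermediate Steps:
D = -10/61 (D = 10*(-1/61) = -10/61 ≈ -0.16393)
o(f) = f³ (o(f) = f²*f = f³)
o(D) - (-19410 - (-11030 - 1*10861)) = (-10/61)³ - (-19410 - (-11030 - 1*10861)) = -1000/226981 - (-19410 - (-11030 - 10861)) = -1000/226981 - (-19410 - 1*(-21891)) = -1000/226981 - (-19410 + 21891) = -1000/226981 - 1*2481 = -1000/226981 - 2481 = -563140861/226981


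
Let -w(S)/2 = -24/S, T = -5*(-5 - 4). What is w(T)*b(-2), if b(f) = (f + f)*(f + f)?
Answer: 256/15 ≈ 17.067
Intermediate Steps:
T = 45 (T = -5*(-9) = 45)
b(f) = 4*f² (b(f) = (2*f)*(2*f) = 4*f²)
w(S) = 48/S (w(S) = -(-48)/S = 48/S)
w(T)*b(-2) = (48/45)*(4*(-2)²) = (48*(1/45))*(4*4) = (16/15)*16 = 256/15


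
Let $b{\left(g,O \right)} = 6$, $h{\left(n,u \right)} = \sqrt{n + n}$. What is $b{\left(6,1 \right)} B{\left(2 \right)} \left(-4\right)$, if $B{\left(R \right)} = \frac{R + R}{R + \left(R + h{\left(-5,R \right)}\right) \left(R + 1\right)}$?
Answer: $- \frac{384}{77} + \frac{144 i \sqrt{10}}{77} \approx -4.987 + 5.9139 i$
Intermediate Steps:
$h{\left(n,u \right)} = \sqrt{2} \sqrt{n}$ ($h{\left(n,u \right)} = \sqrt{2 n} = \sqrt{2} \sqrt{n}$)
$B{\left(R \right)} = \frac{2 R}{R + \left(1 + R\right) \left(R + i \sqrt{10}\right)}$ ($B{\left(R \right)} = \frac{R + R}{R + \left(R + \sqrt{2} \sqrt{-5}\right) \left(R + 1\right)} = \frac{2 R}{R + \left(R + \sqrt{2} i \sqrt{5}\right) \left(1 + R\right)} = \frac{2 R}{R + \left(R + i \sqrt{10}\right) \left(1 + R\right)} = \frac{2 R}{R + \left(1 + R\right) \left(R + i \sqrt{10}\right)}$)
$b{\left(6,1 \right)} B{\left(2 \right)} \left(-4\right) = 6 \cdot 2 \cdot 2 \frac{1}{2^{2} + 2 \cdot 2 + i \sqrt{10} + i 2 \sqrt{10}} \left(-4\right) = 6 \cdot 2 \cdot 2 \frac{1}{4 + 4 + i \sqrt{10} + 2 i \sqrt{10}} \left(-4\right) = 6 \cdot 2 \cdot 2 \frac{1}{8 + 3 i \sqrt{10}} \left(-4\right) = 6 \frac{4}{8 + 3 i \sqrt{10}} \left(-4\right) = \frac{24}{8 + 3 i \sqrt{10}} \left(-4\right) = - \frac{96}{8 + 3 i \sqrt{10}}$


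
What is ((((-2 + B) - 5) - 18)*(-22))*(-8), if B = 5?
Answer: -3520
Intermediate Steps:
((((-2 + B) - 5) - 18)*(-22))*(-8) = ((((-2 + 5) - 5) - 18)*(-22))*(-8) = (((3 - 5) - 18)*(-22))*(-8) = ((-2 - 18)*(-22))*(-8) = -20*(-22)*(-8) = 440*(-8) = -3520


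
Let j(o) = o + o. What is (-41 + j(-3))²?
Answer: 2209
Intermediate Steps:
j(o) = 2*o
(-41 + j(-3))² = (-41 + 2*(-3))² = (-41 - 6)² = (-47)² = 2209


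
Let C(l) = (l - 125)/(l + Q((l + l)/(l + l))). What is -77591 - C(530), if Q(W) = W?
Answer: -4577914/59 ≈ -77592.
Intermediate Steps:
C(l) = (-125 + l)/(1 + l) (C(l) = (l - 125)/(l + (l + l)/(l + l)) = (-125 + l)/(l + (2*l)/((2*l))) = (-125 + l)/(l + (2*l)*(1/(2*l))) = (-125 + l)/(l + 1) = (-125 + l)/(1 + l))
-77591 - C(530) = -77591 - (-125 + 530)/(1 + 530) = -77591 - 405/531 = -77591 - 1*45/59 = -77591 - 45/59 = -4577914/59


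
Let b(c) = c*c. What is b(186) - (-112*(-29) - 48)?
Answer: 31396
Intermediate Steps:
b(c) = c²
b(186) - (-112*(-29) - 48) = 186² - (-112*(-29) - 48) = 34596 - (3248 - 48) = 34596 - 1*3200 = 34596 - 3200 = 31396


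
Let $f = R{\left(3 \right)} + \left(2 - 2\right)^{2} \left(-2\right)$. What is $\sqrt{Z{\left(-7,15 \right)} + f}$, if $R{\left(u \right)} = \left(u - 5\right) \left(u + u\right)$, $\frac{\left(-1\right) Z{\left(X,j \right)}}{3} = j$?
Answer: $i \sqrt{57} \approx 7.5498 i$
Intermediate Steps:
$Z{\left(X,j \right)} = - 3 j$
$R{\left(u \right)} = 2 u \left(-5 + u\right)$ ($R{\left(u \right)} = \left(-5 + u\right) 2 u = 2 u \left(-5 + u\right)$)
$f = -12$ ($f = 2 \cdot 3 \left(-5 + 3\right) + \left(2 - 2\right)^{2} \left(-2\right) = 2 \cdot 3 \left(-2\right) + 0^{2} \left(-2\right) = -12 + 0 \left(-2\right) = -12 + 0 = -12$)
$\sqrt{Z{\left(-7,15 \right)} + f} = \sqrt{\left(-3\right) 15 - 12} = \sqrt{-45 - 12} = \sqrt{-57} = i \sqrt{57}$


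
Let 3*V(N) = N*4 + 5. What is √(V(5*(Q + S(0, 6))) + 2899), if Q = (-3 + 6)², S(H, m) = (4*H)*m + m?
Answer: √27006/3 ≈ 54.778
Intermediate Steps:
S(H, m) = m + 4*H*m (S(H, m) = 4*H*m + m = m + 4*H*m)
Q = 9 (Q = 3² = 9)
V(N) = 5/3 + 4*N/3 (V(N) = (N*4 + 5)/3 = (4*N + 5)/3 = (5 + 4*N)/3 = 5/3 + 4*N/3)
√(V(5*(Q + S(0, 6))) + 2899) = √((5/3 + 4*(5*(9 + 6*(1 + 4*0)))/3) + 2899) = √((5/3 + 4*(5*(9 + 6*(1 + 0)))/3) + 2899) = √((5/3 + 4*(5*(9 + 6*1))/3) + 2899) = √((5/3 + 4*(5*(9 + 6))/3) + 2899) = √((5/3 + 4*(5*15)/3) + 2899) = √((5/3 + (4/3)*75) + 2899) = √((5/3 + 100) + 2899) = √(305/3 + 2899) = √(9002/3) = √27006/3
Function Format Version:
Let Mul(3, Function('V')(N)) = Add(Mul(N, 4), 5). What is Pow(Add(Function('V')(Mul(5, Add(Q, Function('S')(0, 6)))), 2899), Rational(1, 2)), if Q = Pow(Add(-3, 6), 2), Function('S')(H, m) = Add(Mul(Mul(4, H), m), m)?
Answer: Mul(Rational(1, 3), Pow(27006, Rational(1, 2))) ≈ 54.778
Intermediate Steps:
Function('S')(H, m) = Add(m, Mul(4, H, m)) (Function('S')(H, m) = Add(Mul(4, H, m), m) = Add(m, Mul(4, H, m)))
Q = 9 (Q = Pow(3, 2) = 9)
Function('V')(N) = Add(Rational(5, 3), Mul(Rational(4, 3), N)) (Function('V')(N) = Mul(Rational(1, 3), Add(Mul(N, 4), 5)) = Mul(Rational(1, 3), Add(Mul(4, N), 5)) = Mul(Rational(1, 3), Add(5, Mul(4, N))) = Add(Rational(5, 3), Mul(Rational(4, 3), N)))
Pow(Add(Function('V')(Mul(5, Add(Q, Function('S')(0, 6)))), 2899), Rational(1, 2)) = Pow(Add(Add(Rational(5, 3), Mul(Rational(4, 3), Mul(5, Add(9, Mul(6, Add(1, Mul(4, 0))))))), 2899), Rational(1, 2)) = Pow(Add(Add(Rational(5, 3), Mul(Rational(4, 3), Mul(5, Add(9, Mul(6, Add(1, 0)))))), 2899), Rational(1, 2)) = Pow(Add(Add(Rational(5, 3), Mul(Rational(4, 3), Mul(5, Add(9, Mul(6, 1))))), 2899), Rational(1, 2)) = Pow(Add(Add(Rational(5, 3), Mul(Rational(4, 3), Mul(5, Add(9, 6)))), 2899), Rational(1, 2)) = Pow(Add(Add(Rational(5, 3), Mul(Rational(4, 3), Mul(5, 15))), 2899), Rational(1, 2)) = Pow(Add(Add(Rational(5, 3), Mul(Rational(4, 3), 75)), 2899), Rational(1, 2)) = Pow(Add(Add(Rational(5, 3), 100), 2899), Rational(1, 2)) = Pow(Add(Rational(305, 3), 2899), Rational(1, 2)) = Pow(Rational(9002, 3), Rational(1, 2)) = Mul(Rational(1, 3), Pow(27006, Rational(1, 2)))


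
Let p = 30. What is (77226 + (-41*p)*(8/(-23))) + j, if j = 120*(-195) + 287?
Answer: 1254439/23 ≈ 54541.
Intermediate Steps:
j = -23113 (j = -23400 + 287 = -23113)
(77226 + (-41*p)*(8/(-23))) + j = (77226 + (-41*30)*(8/(-23))) - 23113 = (77226 - 9840*(-1)/23) - 23113 = (77226 - 1230*(-8/23)) - 23113 = (77226 + 9840/23) - 23113 = 1786038/23 - 23113 = 1254439/23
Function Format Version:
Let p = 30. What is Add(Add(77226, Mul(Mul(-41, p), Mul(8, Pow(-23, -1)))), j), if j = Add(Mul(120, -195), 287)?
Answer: Rational(1254439, 23) ≈ 54541.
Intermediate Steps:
j = -23113 (j = Add(-23400, 287) = -23113)
Add(Add(77226, Mul(Mul(-41, p), Mul(8, Pow(-23, -1)))), j) = Add(Add(77226, Mul(Mul(-41, 30), Mul(8, Pow(-23, -1)))), -23113) = Add(Add(77226, Mul(-1230, Mul(8, Rational(-1, 23)))), -23113) = Add(Add(77226, Mul(-1230, Rational(-8, 23))), -23113) = Add(Add(77226, Rational(9840, 23)), -23113) = Add(Rational(1786038, 23), -23113) = Rational(1254439, 23)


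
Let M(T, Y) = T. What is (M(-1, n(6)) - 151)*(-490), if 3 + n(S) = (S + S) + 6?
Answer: 74480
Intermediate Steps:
n(S) = 3 + 2*S (n(S) = -3 + ((S + S) + 6) = -3 + (2*S + 6) = -3 + (6 + 2*S) = 3 + 2*S)
(M(-1, n(6)) - 151)*(-490) = (-1 - 151)*(-490) = -152*(-490) = 74480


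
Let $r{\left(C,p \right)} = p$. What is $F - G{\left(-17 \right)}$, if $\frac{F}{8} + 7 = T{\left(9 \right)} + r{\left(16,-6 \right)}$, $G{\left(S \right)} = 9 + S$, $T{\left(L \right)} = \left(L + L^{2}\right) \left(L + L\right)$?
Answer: $12864$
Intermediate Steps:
$T{\left(L \right)} = 2 L \left(L + L^{2}\right)$ ($T{\left(L \right)} = \left(L + L^{2}\right) 2 L = 2 L \left(L + L^{2}\right)$)
$F = 12856$ ($F = -56 + 8 \left(2 \cdot 9^{2} \left(1 + 9\right) - 6\right) = -56 + 8 \left(2 \cdot 81 \cdot 10 - 6\right) = -56 + 8 \left(1620 - 6\right) = -56 + 8 \cdot 1614 = -56 + 12912 = 12856$)
$F - G{\left(-17 \right)} = 12856 - \left(9 - 17\right) = 12856 - -8 = 12856 + 8 = 12864$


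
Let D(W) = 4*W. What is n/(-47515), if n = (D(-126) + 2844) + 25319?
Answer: -1627/2795 ≈ -0.58211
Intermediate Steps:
n = 27659 (n = (4*(-126) + 2844) + 25319 = (-504 + 2844) + 25319 = 2340 + 25319 = 27659)
n/(-47515) = 27659/(-47515) = 27659*(-1/47515) = -1627/2795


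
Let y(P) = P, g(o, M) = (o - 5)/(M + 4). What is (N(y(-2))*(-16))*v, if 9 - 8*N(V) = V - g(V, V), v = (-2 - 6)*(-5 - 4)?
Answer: -1080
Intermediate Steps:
g(o, M) = (-5 + o)/(4 + M)
v = 72 (v = -8*(-9) = 72)
N(V) = 9/8 - V/8 + (-5 + V)/(8*(4 + V)) (N(V) = 9/8 - (V - (-5 + V)/(4 + V))/8 = 9/8 + (-V/8 + (-5 + V)/(8*(4 + V))) = 9/8 - V/8 + (-5 + V)/(8*(4 + V)))
(N(y(-2))*(-16))*v = (((31 - 1*(-2)² + 6*(-2))/(8*(4 - 2)))*(-16))*72 = (((⅛)*(31 - 1*4 - 12)/2)*(-16))*72 = (((⅛)*(½)*(31 - 4 - 12))*(-16))*72 = (((⅛)*(½)*15)*(-16))*72 = ((15/16)*(-16))*72 = -15*72 = -1080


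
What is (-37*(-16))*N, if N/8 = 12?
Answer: 56832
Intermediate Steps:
N = 96 (N = 8*12 = 96)
(-37*(-16))*N = -37*(-16)*96 = 592*96 = 56832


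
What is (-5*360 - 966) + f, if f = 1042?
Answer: -1724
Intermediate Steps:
(-5*360 - 966) + f = (-5*360 - 966) + 1042 = (-1800 - 966) + 1042 = -2766 + 1042 = -1724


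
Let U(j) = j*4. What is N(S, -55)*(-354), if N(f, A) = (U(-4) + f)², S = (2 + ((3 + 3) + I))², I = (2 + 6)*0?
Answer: -815616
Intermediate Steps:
U(j) = 4*j
I = 0 (I = 8*0 = 0)
S = 64 (S = (2 + ((3 + 3) + 0))² = (2 + (6 + 0))² = (2 + 6)² = 8² = 64)
N(f, A) = (-16 + f)² (N(f, A) = (4*(-4) + f)² = (-16 + f)²)
N(S, -55)*(-354) = (-16 + 64)²*(-354) = 48²*(-354) = 2304*(-354) = -815616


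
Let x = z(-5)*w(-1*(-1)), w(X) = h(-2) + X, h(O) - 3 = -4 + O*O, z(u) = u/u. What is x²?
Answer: 16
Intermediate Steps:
z(u) = 1
h(O) = -1 + O² (h(O) = 3 + (-4 + O*O) = 3 + (-4 + O²) = -1 + O²)
w(X) = 3 + X (w(X) = (-1 + (-2)²) + X = (-1 + 4) + X = 3 + X)
x = 4 (x = 1*(3 - 1*(-1)) = 1*(3 + 1) = 1*4 = 4)
x² = 4² = 16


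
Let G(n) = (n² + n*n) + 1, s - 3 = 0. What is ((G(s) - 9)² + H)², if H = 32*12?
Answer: 234256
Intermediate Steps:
H = 384
s = 3 (s = 3 + 0 = 3)
G(n) = 1 + 2*n² (G(n) = (n² + n²) + 1 = 2*n² + 1 = 1 + 2*n²)
((G(s) - 9)² + H)² = (((1 + 2*3²) - 9)² + 384)² = (((1 + 2*9) - 9)² + 384)² = (((1 + 18) - 9)² + 384)² = ((19 - 9)² + 384)² = (10² + 384)² = (100 + 384)² = 484² = 234256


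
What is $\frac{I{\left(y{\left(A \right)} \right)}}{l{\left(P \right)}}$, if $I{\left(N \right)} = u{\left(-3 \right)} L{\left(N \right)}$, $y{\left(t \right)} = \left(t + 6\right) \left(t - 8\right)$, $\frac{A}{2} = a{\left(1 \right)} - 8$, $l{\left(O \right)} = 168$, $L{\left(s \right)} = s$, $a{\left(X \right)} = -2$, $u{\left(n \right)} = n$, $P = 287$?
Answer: $-7$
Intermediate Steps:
$A = -20$ ($A = 2 \left(-2 - 8\right) = 2 \left(-10\right) = -20$)
$y{\left(t \right)} = \left(-8 + t\right) \left(6 + t\right)$ ($y{\left(t \right)} = \left(6 + t\right) \left(-8 + t\right) = \left(-8 + t\right) \left(6 + t\right)$)
$I{\left(N \right)} = - 3 N$
$\frac{I{\left(y{\left(A \right)} \right)}}{l{\left(P \right)}} = \frac{\left(-3\right) \left(-48 + \left(-20\right)^{2} - -40\right)}{168} = - 3 \left(-48 + 400 + 40\right) \frac{1}{168} = \left(-3\right) 392 \cdot \frac{1}{168} = \left(-1176\right) \frac{1}{168} = -7$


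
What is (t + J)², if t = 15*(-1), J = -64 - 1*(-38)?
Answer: 1681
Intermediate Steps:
J = -26 (J = -64 + 38 = -26)
t = -15
(t + J)² = (-15 - 26)² = (-41)² = 1681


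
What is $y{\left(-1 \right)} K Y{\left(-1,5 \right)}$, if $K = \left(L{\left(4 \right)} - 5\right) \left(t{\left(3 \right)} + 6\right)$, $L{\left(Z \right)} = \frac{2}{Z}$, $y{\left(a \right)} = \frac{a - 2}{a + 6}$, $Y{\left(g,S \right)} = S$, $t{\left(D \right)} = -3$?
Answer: $\frac{81}{2} \approx 40.5$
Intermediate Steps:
$y{\left(a \right)} = \frac{-2 + a}{6 + a}$
$K = - \frac{27}{2}$ ($K = \left(\frac{2}{4} - 5\right) \left(-3 + 6\right) = \left(2 \cdot \frac{1}{4} - 5\right) 3 = \left(\frac{1}{2} - 5\right) 3 = \left(- \frac{9}{2}\right) 3 = - \frac{27}{2} \approx -13.5$)
$y{\left(-1 \right)} K Y{\left(-1,5 \right)} = \frac{-2 - 1}{6 - 1} \left(- \frac{27}{2}\right) 5 = \frac{1}{5} \left(-3\right) \left(- \frac{27}{2}\right) 5 = \left(- \frac{3}{5}\right) \left(- \frac{27}{2}\right) 5 = \frac{81}{10} \cdot 5 = \frac{81}{2}$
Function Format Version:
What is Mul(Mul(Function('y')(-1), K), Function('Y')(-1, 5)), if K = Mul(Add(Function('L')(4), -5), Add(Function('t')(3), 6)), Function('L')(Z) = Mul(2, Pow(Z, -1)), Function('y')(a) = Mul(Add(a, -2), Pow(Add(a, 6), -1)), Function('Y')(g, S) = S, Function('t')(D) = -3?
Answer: Rational(81, 2) ≈ 40.500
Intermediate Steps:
Function('y')(a) = Mul(Pow(Add(6, a), -1), Add(-2, a)) (Function('y')(a) = Mul(Add(-2, a), Pow(Add(6, a), -1)) = Mul(Pow(Add(6, a), -1), Add(-2, a)))
K = Rational(-27, 2) (K = Mul(Add(Mul(2, Pow(4, -1)), -5), Add(-3, 6)) = Mul(Add(Mul(2, Rational(1, 4)), -5), 3) = Mul(Add(Rational(1, 2), -5), 3) = Mul(Rational(-9, 2), 3) = Rational(-27, 2) ≈ -13.500)
Mul(Mul(Function('y')(-1), K), Function('Y')(-1, 5)) = Mul(Mul(Mul(Pow(Add(6, -1), -1), Add(-2, -1)), Rational(-27, 2)), 5) = Mul(Mul(Mul(Pow(5, -1), -3), Rational(-27, 2)), 5) = Mul(Mul(Mul(Rational(1, 5), -3), Rational(-27, 2)), 5) = Mul(Mul(Rational(-3, 5), Rational(-27, 2)), 5) = Mul(Rational(81, 10), 5) = Rational(81, 2)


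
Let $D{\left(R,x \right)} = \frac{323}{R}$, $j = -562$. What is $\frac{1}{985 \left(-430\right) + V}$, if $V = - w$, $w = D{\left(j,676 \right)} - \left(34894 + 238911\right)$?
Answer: $- \frac{562}{84156367} \approx -6.678 \cdot 10^{-6}$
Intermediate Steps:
$w = - \frac{153878733}{562}$ ($w = \frac{323}{-562} - \left(34894 + 238911\right) = 323 \left(- \frac{1}{562}\right) - 273805 = - \frac{323}{562} - 273805 = - \frac{153878733}{562} \approx -2.7381 \cdot 10^{5}$)
$V = \frac{153878733}{562}$ ($V = \left(-1\right) \left(- \frac{153878733}{562}\right) = \frac{153878733}{562} \approx 2.7381 \cdot 10^{5}$)
$\frac{1}{985 \left(-430\right) + V} = \frac{1}{985 \left(-430\right) + \frac{153878733}{562}} = \frac{1}{-423550 + \frac{153878733}{562}} = \frac{1}{- \frac{84156367}{562}} = - \frac{562}{84156367}$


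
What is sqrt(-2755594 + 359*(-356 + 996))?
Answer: I*sqrt(2525834) ≈ 1589.3*I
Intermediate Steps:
sqrt(-2755594 + 359*(-356 + 996)) = sqrt(-2755594 + 359*640) = sqrt(-2755594 + 229760) = sqrt(-2525834) = I*sqrt(2525834)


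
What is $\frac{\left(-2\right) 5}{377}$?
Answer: $- \frac{10}{377} \approx -0.026525$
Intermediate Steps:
$\frac{\left(-2\right) 5}{377} = \frac{1}{377} \left(-10\right) = - \frac{10}{377}$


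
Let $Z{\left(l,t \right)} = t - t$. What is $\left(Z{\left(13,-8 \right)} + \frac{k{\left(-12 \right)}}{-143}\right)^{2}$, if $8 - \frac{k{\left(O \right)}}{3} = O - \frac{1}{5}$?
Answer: $\frac{91809}{511225} \approx 0.17959$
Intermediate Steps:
$k{\left(O \right)} = \frac{123}{5} - 3 O$ ($k{\left(O \right)} = 24 - 3 \left(O - \frac{1}{5}\right) = 24 - 3 \left(- \frac{1}{5} + O\right) = 24 - \left(- \frac{3}{5} + 3 O\right) = \frac{123}{5} - 3 O$)
$Z{\left(l,t \right)} = 0$
$\left(Z{\left(13,-8 \right)} + \frac{k{\left(-12 \right)}}{-143}\right)^{2} = \left(0 + \frac{\frac{123}{5} - -36}{-143}\right)^{2} = \left(0 + \left(\frac{123}{5} + 36\right) \left(- \frac{1}{143}\right)\right)^{2} = \left(0 + \frac{303}{5} \left(- \frac{1}{143}\right)\right)^{2} = \left(0 - \frac{303}{715}\right)^{2} = \left(- \frac{303}{715}\right)^{2} = \frac{91809}{511225}$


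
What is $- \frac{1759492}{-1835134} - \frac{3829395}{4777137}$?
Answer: $\frac{32806699297}{208730631699} \approx 0.15717$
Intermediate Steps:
$- \frac{1759492}{-1835134} - \frac{3829395}{4777137} = \left(-1759492\right) \left(- \frac{1}{1835134}\right) - \frac{1276465}{1592379} = \frac{125678}{131081} - \frac{1276465}{1592379} = \frac{32806699297}{208730631699}$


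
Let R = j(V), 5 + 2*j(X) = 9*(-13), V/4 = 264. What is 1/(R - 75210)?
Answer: -1/75271 ≈ -1.3285e-5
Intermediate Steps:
V = 1056 (V = 4*264 = 1056)
j(X) = -61 (j(X) = -5/2 + (9*(-13))/2 = -5/2 + (½)*(-117) = -5/2 - 117/2 = -61)
R = -61
1/(R - 75210) = 1/(-61 - 75210) = 1/(-75271) = -1/75271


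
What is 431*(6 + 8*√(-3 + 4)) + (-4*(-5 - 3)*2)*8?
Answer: 6546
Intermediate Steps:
431*(6 + 8*√(-3 + 4)) + (-4*(-5 - 3)*2)*8 = 431*(6 + 8*√1) + (-4*(-8)*2)*8 = 431*(6 + 8*1) + (32*2)*8 = 431*(6 + 8) + 64*8 = 431*14 + 512 = 6034 + 512 = 6546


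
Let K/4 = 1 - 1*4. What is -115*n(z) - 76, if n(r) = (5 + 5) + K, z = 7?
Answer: 154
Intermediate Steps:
K = -12 (K = 4*(1 - 1*4) = 4*(1 - 4) = 4*(-3) = -12)
n(r) = -2 (n(r) = (5 + 5) - 12 = 10 - 12 = -2)
-115*n(z) - 76 = -115*(-2) - 76 = 230 - 76 = 154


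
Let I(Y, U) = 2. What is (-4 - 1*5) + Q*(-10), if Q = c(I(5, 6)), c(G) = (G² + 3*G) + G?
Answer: -129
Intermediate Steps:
c(G) = G² + 4*G
Q = 12 (Q = 2*(4 + 2) = 2*6 = 12)
(-4 - 1*5) + Q*(-10) = (-4 - 1*5) + 12*(-10) = (-4 - 5) - 120 = -9 - 120 = -129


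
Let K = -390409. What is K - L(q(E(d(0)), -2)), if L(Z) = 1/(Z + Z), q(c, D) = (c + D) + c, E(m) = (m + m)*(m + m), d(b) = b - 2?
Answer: -23424541/60 ≈ -3.9041e+5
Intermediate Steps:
d(b) = -2 + b
E(m) = 4*m² (E(m) = (2*m)*(2*m) = 4*m²)
q(c, D) = D + 2*c (q(c, D) = (D + c) + c = D + 2*c)
L(Z) = 1/(2*Z)
K - L(q(E(d(0)), -2)) = -390409 - 1/(2*(-2 + 2*(4*(-2 + 0)²))) = -390409 - 1/(2*(-2 + 2*(4*(-2)²))) = -390409 - 1/(2*(-2 + 2*(4*4))) = -390409 - 1/(2*(-2 + 2*16)) = -390409 - 1/(2*(-2 + 32)) = -390409 - 1/(2*30) = -390409 - 1*1/60 = -390409 - 1/60 = -23424541/60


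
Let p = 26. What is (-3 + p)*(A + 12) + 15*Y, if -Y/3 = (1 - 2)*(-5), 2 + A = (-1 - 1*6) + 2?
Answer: -110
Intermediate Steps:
A = -7 (A = -2 + ((-1 - 1*6) + 2) = -2 + ((-1 - 6) + 2) = -2 + (-7 + 2) = -2 - 5 = -7)
Y = -15 (Y = -3*(1 - 2)*(-5) = -(-3)*(-5) = -3*5 = -15)
(-3 + p)*(A + 12) + 15*Y = (-3 + 26)*(-7 + 12) + 15*(-15) = 23*5 - 225 = 115 - 225 = -110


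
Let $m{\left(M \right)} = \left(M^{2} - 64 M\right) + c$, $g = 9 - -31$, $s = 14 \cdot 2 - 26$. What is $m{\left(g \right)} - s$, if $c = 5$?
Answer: $-957$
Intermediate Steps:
$s = 2$ ($s = 28 - 26 = 2$)
$g = 40$ ($g = 9 + 31 = 40$)
$m{\left(M \right)} = 5 + M^{2} - 64 M$ ($m{\left(M \right)} = \left(M^{2} - 64 M\right) + 5 = 5 + M^{2} - 64 M$)
$m{\left(g \right)} - s = \left(5 + 40^{2} - 2560\right) - 2 = \left(5 + 1600 - 2560\right) - 2 = -955 - 2 = -957$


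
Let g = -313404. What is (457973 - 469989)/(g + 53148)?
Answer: 751/16266 ≈ 0.046170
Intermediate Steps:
(457973 - 469989)/(g + 53148) = (457973 - 469989)/(-313404 + 53148) = -12016/(-260256) = -12016*(-1/260256) = 751/16266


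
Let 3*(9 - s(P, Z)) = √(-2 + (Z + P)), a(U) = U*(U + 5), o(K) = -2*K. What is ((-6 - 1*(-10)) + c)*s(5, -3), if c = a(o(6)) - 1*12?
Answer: 684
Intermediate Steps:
a(U) = U*(5 + U)
s(P, Z) = 9 - √(-2 + P + Z)/3 (s(P, Z) = 9 - √(-2 + (Z + P))/3 = 9 - √(-2 + (P + Z))/3 = 9 - √(-2 + P + Z)/3)
c = 72 (c = (-2*6)*(5 - 2*6) - 1*12 = -12*(5 - 12) - 12 = -12*(-7) - 12 = 84 - 12 = 72)
((-6 - 1*(-10)) + c)*s(5, -3) = ((-6 - 1*(-10)) + 72)*(9 - √(-2 + 5 - 3)/3) = ((-6 + 10) + 72)*(9 - √0/3) = (4 + 72)*(9 - ⅓*0) = 76*(9 + 0) = 76*9 = 684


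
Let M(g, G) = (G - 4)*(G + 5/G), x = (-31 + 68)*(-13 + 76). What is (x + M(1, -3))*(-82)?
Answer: -581462/3 ≈ -1.9382e+5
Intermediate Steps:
x = 2331 (x = 37*63 = 2331)
M(g, G) = (-4 + G)*(G + 5/G)
(x + M(1, -3))*(-82) = (2331 + (5 + (-3)² - 20/(-3) - 4*(-3)))*(-82) = (2331 + (5 + 9 - 20*(-⅓) + 12))*(-82) = (2331 + (5 + 9 + 20/3 + 12))*(-82) = (2331 + 98/3)*(-82) = (7091/3)*(-82) = -581462/3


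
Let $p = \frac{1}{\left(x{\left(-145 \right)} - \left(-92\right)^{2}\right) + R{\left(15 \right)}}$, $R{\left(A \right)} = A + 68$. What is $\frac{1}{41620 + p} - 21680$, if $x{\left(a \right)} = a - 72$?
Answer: $- \frac{7758161086522}{357848759} \approx -21680.0$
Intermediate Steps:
$R{\left(A \right)} = 68 + A$
$x{\left(a \right)} = -72 + a$
$p = - \frac{1}{8598}$ ($p = \frac{1}{\left(\left(-72 - 145\right) - \left(-92\right)^{2}\right) + \left(68 + 15\right)} = \frac{1}{\left(-217 - 8464\right) + 83} = \frac{1}{-8681 + 83} = \frac{1}{-8598} = - \frac{1}{8598} \approx -0.00011631$)
$\frac{1}{41620 + p} - 21680 = \frac{1}{41620 - \frac{1}{8598}} - 21680 = \frac{1}{\frac{357848759}{8598}} - 21680 = \frac{8598}{357848759} - 21680 = - \frac{7758161086522}{357848759}$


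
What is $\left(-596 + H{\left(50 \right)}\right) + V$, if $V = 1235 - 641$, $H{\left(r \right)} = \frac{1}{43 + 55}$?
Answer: $- \frac{195}{98} \approx -1.9898$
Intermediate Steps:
$H{\left(r \right)} = \frac{1}{98}$
$V = 594$ ($V = 1235 - 641 = 594$)
$\left(-596 + H{\left(50 \right)}\right) + V = \left(-596 + \frac{1}{98}\right) + 594 = - \frac{58407}{98} + 594 = - \frac{195}{98}$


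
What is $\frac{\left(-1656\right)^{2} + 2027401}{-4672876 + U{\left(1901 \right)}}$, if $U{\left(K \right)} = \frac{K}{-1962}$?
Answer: $- \frac{1336889142}{1309740659} \approx -1.0207$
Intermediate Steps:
$U{\left(K \right)} = - \frac{K}{1962}$ ($U{\left(K \right)} = K \left(- \frac{1}{1962}\right) = - \frac{K}{1962}$)
$\frac{\left(-1656\right)^{2} + 2027401}{-4672876 + U{\left(1901 \right)}} = \frac{\left(-1656\right)^{2} + 2027401}{-4672876 - \frac{1901}{1962}} = \frac{2742336 + 2027401}{-4672876 - \frac{1901}{1962}} = \frac{4769737}{- \frac{9168184613}{1962}} = 4769737 \left(- \frac{1962}{9168184613}\right) = - \frac{1336889142}{1309740659}$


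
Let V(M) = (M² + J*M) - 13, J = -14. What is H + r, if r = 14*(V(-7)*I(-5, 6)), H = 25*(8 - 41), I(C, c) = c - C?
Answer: 19811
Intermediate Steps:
V(M) = -13 + M² - 14*M (V(M) = (M² - 14*M) - 13 = -13 + M² - 14*M)
H = -825 (H = 25*(-33) = -825)
r = 20636 (r = 14*((-13 + (-7)² - 14*(-7))*(6 - 1*(-5))) = 14*((-13 + 49 + 98)*(6 + 5)) = 14*(134*11) = 14*1474 = 20636)
H + r = -825 + 20636 = 19811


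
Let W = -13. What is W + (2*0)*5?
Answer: -13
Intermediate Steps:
W + (2*0)*5 = -13 + (2*0)*5 = -13 + 0*5 = -13 + 0 = -13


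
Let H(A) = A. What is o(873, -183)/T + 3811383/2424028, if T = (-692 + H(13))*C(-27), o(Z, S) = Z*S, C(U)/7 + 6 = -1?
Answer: -2685069747/831441604 ≈ -3.2294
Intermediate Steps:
C(U) = -49 (C(U) = -42 + 7*(-1) = -42 - 7 = -49)
o(Z, S) = S*Z
T = 33271 (T = (-692 + 13)*(-49) = -679*(-49) = 33271)
o(873, -183)/T + 3811383/2424028 = -183*873/33271 + 3811383/2424028 = -159759*1/33271 + 3811383*(1/2424028) = -1647/343 + 3811383/2424028 = -2685069747/831441604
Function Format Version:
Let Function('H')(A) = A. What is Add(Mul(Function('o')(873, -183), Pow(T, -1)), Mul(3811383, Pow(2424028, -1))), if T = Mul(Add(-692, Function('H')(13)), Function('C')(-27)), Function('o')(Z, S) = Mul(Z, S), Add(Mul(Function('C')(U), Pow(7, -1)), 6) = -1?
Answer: Rational(-2685069747, 831441604) ≈ -3.2294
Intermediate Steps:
Function('C')(U) = -49 (Function('C')(U) = Add(-42, Mul(7, -1)) = Add(-42, -7) = -49)
Function('o')(Z, S) = Mul(S, Z)
T = 33271 (T = Mul(Add(-692, 13), -49) = Mul(-679, -49) = 33271)
Add(Mul(Function('o')(873, -183), Pow(T, -1)), Mul(3811383, Pow(2424028, -1))) = Add(Mul(Mul(-183, 873), Pow(33271, -1)), Mul(3811383, Pow(2424028, -1))) = Add(Mul(-159759, Rational(1, 33271)), Mul(3811383, Rational(1, 2424028))) = Add(Rational(-1647, 343), Rational(3811383, 2424028)) = Rational(-2685069747, 831441604)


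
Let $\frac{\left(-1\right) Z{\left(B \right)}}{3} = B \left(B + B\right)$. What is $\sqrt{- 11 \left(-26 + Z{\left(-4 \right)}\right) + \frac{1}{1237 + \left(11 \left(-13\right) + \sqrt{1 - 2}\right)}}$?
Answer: $\frac{\sqrt{1922307345071276 - 1196837 i}}{1196837} \approx 36.633 - 1.1404 \cdot 10^{-8} i$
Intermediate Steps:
$Z{\left(B \right)} = - 6 B^{2}$ ($Z{\left(B \right)} = - 3 B \left(B + B\right) = - 3 B 2 B = - 3 \cdot 2 B^{2} = - 6 B^{2}$)
$\sqrt{- 11 \left(-26 + Z{\left(-4 \right)}\right) + \frac{1}{1237 + \left(11 \left(-13\right) + \sqrt{1 - 2}\right)}} = \sqrt{- 11 \left(-26 - 6 \left(-4\right)^{2}\right) + \frac{1}{1237 + \left(11 \left(-13\right) + \sqrt{1 - 2}\right)}} = \sqrt{- 11 \left(-26 - 96\right) + \frac{1}{1237 - \left(143 - \sqrt{-1}\right)}} = \sqrt{- 11 \left(-26 - 96\right) + \frac{1}{1237 - \left(143 - i\right)}} = \sqrt{\left(-11\right) \left(-122\right) + \frac{1}{1094 + i}} = \sqrt{1342 + \frac{1094 - i}{1196837}}$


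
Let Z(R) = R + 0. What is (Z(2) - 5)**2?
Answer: 9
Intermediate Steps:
Z(R) = R
(Z(2) - 5)**2 = (2 - 5)**2 = (-3)**2 = 9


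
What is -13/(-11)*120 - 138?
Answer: 42/11 ≈ 3.8182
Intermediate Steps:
-13/(-11)*120 - 138 = -13*(-1/11)*120 - 138 = (13/11)*120 - 138 = 1560/11 - 138 = 42/11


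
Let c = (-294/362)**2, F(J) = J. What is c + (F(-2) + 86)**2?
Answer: 231183225/32761 ≈ 7056.7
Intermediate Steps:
c = 21609/32761 (c = (-294*1/362)**2 = (-147/181)**2 = 21609/32761 ≈ 0.65960)
c + (F(-2) + 86)**2 = 21609/32761 + (-2 + 86)**2 = 21609/32761 + 84**2 = 21609/32761 + 7056 = 231183225/32761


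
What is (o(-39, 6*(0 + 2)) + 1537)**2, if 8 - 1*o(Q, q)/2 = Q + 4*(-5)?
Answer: 2792241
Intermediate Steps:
o(Q, q) = 56 - 2*Q (o(Q, q) = 16 - 2*(Q + 4*(-5)) = 16 - 2*(Q - 20) = 16 - 2*(-20 + Q) = 16 + (40 - 2*Q) = 56 - 2*Q)
(o(-39, 6*(0 + 2)) + 1537)**2 = ((56 - 2*(-39)) + 1537)**2 = ((56 + 78) + 1537)**2 = (134 + 1537)**2 = 1671**2 = 2792241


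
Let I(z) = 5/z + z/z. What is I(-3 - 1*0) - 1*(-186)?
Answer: 556/3 ≈ 185.33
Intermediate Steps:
I(z) = 1 + 5/z (I(z) = 5/z + 1 = 1 + 5/z)
I(-3 - 1*0) - 1*(-186) = (5 + (-3 - 1*0))/(-3 - 1*0) - 1*(-186) = (5 + (-3 + 0))/(-3 + 0) + 186 = (5 - 3)/(-3) + 186 = -⅓*2 + 186 = -⅔ + 186 = 556/3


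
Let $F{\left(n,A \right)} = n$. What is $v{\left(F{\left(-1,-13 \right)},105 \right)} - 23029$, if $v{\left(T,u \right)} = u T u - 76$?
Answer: $-34130$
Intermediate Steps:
$v{\left(T,u \right)} = -76 + T u^{2}$ ($v{\left(T,u \right)} = T u u - 76 = T u^{2} - 76 = -76 + T u^{2}$)
$v{\left(F{\left(-1,-13 \right)},105 \right)} - 23029 = \left(-76 - 105^{2}\right) - 23029 = \left(-76 - 11025\right) - 23029 = -11101 - 23029 = -34130$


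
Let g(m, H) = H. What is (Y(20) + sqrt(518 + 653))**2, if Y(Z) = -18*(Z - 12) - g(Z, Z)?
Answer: (164 - sqrt(1171))**2 ≈ 16843.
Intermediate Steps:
Y(Z) = 216 - 19*Z (Y(Z) = -18*(Z - 12) - Z = -18*(-12 + Z) - Z = (216 - 18*Z) - Z = 216 - 19*Z)
(Y(20) + sqrt(518 + 653))**2 = ((216 - 19*20) + sqrt(518 + 653))**2 = ((216 - 380) + sqrt(1171))**2 = (-164 + sqrt(1171))**2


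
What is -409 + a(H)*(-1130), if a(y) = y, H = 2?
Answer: -2669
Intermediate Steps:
-409 + a(H)*(-1130) = -409 + 2*(-1130) = -409 - 2260 = -2669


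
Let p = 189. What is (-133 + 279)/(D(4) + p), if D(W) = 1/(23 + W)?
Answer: 1971/2552 ≈ 0.77234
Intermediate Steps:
(-133 + 279)/(D(4) + p) = (-133 + 279)/(1/(23 + 4) + 189) = 146/(1/27 + 189) = 146/(5104/27) = 146*(27/5104) = 1971/2552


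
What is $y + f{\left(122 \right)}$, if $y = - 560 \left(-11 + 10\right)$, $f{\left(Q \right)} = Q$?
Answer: $682$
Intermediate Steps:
$y = 560$ ($y = \left(-560\right) \left(-1\right) = 560$)
$y + f{\left(122 \right)} = 560 + 122 = 682$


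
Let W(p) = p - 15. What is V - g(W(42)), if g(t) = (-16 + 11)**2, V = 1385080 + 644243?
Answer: 2029298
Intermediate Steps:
V = 2029323
W(p) = -15 + p
g(t) = 25 (g(t) = (-5)**2 = 25)
V - g(W(42)) = 2029323 - 1*25 = 2029323 - 25 = 2029298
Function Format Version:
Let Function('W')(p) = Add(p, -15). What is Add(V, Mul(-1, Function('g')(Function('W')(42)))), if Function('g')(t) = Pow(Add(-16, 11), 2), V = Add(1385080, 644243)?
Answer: 2029298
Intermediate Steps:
V = 2029323
Function('W')(p) = Add(-15, p)
Function('g')(t) = 25 (Function('g')(t) = Pow(-5, 2) = 25)
Add(V, Mul(-1, Function('g')(Function('W')(42)))) = Add(2029323, Mul(-1, 25)) = Add(2029323, -25) = 2029298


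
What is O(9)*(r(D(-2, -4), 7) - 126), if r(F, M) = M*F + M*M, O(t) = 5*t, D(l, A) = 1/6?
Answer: -6825/2 ≈ -3412.5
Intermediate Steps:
D(l, A) = ⅙
r(F, M) = M² + F*M (r(F, M) = F*M + M² = M² + F*M)
O(9)*(r(D(-2, -4), 7) - 126) = (5*9)*(7*(⅙ + 7) - 126) = 45*(7*(43/6) - 126) = 45*(301/6 - 126) = 45*(-455/6) = -6825/2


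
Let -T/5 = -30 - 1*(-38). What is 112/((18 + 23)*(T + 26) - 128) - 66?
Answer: -23222/351 ≈ -66.160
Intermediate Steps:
T = -40 (T = -5*(-30 - 1*(-38)) = -5*(-30 + 38) = -5*8 = -40)
112/((18 + 23)*(T + 26) - 128) - 66 = 112/((18 + 23)*(-40 + 26) - 128) - 66 = 112/(41*(-14) - 128) - 66 = 112/(-574 - 128) - 66 = 112/(-702) - 66 = 112*(-1/702) - 66 = -56/351 - 66 = -23222/351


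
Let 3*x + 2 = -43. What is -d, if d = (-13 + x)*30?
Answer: 840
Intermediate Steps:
x = -15 (x = -⅔ + (⅓)*(-43) = -⅔ - 43/3 = -15)
d = -840 (d = (-13 - 15)*30 = -28*30 = -840)
-d = -1*(-840) = 840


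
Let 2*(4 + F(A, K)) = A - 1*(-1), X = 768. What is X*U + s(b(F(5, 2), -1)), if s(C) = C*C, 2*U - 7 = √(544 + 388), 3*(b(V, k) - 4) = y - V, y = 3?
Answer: 24448/9 + 768*√233 ≈ 14439.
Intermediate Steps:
F(A, K) = -7/2 + A/2 (F(A, K) = -4 + (A - 1*(-1))/2 = -4 + (A + 1)/2 = -4 + (1 + A)/2 = -4 + (½ + A/2) = -7/2 + A/2)
b(V, k) = 5 - V/3 (b(V, k) = 4 + (3 - V)/3 = 4 + (1 - V/3) = 5 - V/3)
U = 7/2 + √233 (U = 7/2 + √(544 + 388)/2 = 7/2 + √932/2 = 7/2 + (2*√233)/2 = 7/2 + √233 ≈ 18.764)
s(C) = C²
X*U + s(b(F(5, 2), -1)) = 768*(7/2 + √233) + (5 - (-7/2 + (½)*5)/3)² = (2688 + 768*√233) + (5 - (-7/2 + 5/2)/3)² = (2688 + 768*√233) + (5 - ⅓*(-1))² = (2688 + 768*√233) + (5 + ⅓)² = (2688 + 768*√233) + (16/3)² = (2688 + 768*√233) + 256/9 = 24448/9 + 768*√233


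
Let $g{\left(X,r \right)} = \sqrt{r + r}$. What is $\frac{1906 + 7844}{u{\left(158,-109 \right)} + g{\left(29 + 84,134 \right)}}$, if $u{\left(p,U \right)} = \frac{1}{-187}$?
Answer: $\frac{607750}{3123897} + \frac{227298500 \sqrt{67}}{3123897} \approx 595.77$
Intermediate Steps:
$u{\left(p,U \right)} = - \frac{1}{187}$
$g{\left(X,r \right)} = \sqrt{2} \sqrt{r}$ ($g{\left(X,r \right)} = \sqrt{2 r} = \sqrt{2} \sqrt{r}$)
$\frac{1906 + 7844}{u{\left(158,-109 \right)} + g{\left(29 + 84,134 \right)}} = \frac{1906 + 7844}{- \frac{1}{187} + \sqrt{2} \sqrt{134}} = \frac{9750}{- \frac{1}{187} + 2 \sqrt{67}}$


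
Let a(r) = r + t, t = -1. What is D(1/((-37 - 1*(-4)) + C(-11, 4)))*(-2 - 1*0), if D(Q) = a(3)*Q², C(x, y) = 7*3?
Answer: -1/36 ≈ -0.027778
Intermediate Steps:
a(r) = -1 + r (a(r) = r - 1 = -1 + r)
C(x, y) = 21
D(Q) = 2*Q² (D(Q) = (-1 + 3)*Q² = 2*Q²)
D(1/((-37 - 1*(-4)) + C(-11, 4)))*(-2 - 1*0) = (2*(1/((-37 - 1*(-4)) + 21))²)*(-2 - 1*0) = (2*(1/((-37 + 4) + 21))²)*(-2 + 0) = (2*(1/(-33 + 21))²)*(-2) = (2*(1/(-12))²)*(-2) = (2*(-1/12)²)*(-2) = (2*(1/144))*(-2) = (1/72)*(-2) = -1/36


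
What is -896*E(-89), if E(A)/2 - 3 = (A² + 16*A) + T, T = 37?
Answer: -11714304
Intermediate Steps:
E(A) = 80 + 2*A² + 32*A (E(A) = 6 + 2*((A² + 16*A) + 37) = 6 + 2*(37 + A² + 16*A) = 6 + (74 + 2*A² + 32*A) = 80 + 2*A² + 32*A)
-896*E(-89) = -896*(80 + 2*(-89)² + 32*(-89)) = -896*(80 + 2*7921 - 2848) = -896*(80 + 15842 - 2848) = -896*13074 = -11714304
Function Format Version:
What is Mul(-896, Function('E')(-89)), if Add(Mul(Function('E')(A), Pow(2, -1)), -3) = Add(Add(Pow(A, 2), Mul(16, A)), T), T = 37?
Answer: -11714304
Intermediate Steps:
Function('E')(A) = Add(80, Mul(2, Pow(A, 2)), Mul(32, A)) (Function('E')(A) = Add(6, Mul(2, Add(Add(Pow(A, 2), Mul(16, A)), 37))) = Add(6, Mul(2, Add(37, Pow(A, 2), Mul(16, A)))) = Add(6, Add(74, Mul(2, Pow(A, 2)), Mul(32, A))) = Add(80, Mul(2, Pow(A, 2)), Mul(32, A)))
Mul(-896, Function('E')(-89)) = Mul(-896, Add(80, Mul(2, Pow(-89, 2)), Mul(32, -89))) = Mul(-896, Add(80, Mul(2, 7921), -2848)) = Mul(-896, Add(80, 15842, -2848)) = Mul(-896, 13074) = -11714304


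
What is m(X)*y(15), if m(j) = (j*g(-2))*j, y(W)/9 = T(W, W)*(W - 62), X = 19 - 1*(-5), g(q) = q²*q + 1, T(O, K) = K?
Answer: 25583040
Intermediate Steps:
g(q) = 1 + q³ (g(q) = q³ + 1 = 1 + q³)
X = 24 (X = 19 + 5 = 24)
y(W) = 9*W*(-62 + W) (y(W) = 9*(W*(W - 62)) = 9*(W*(-62 + W)) = 9*W*(-62 + W))
m(j) = -7*j² (m(j) = (j*(1 + (-2)³))*j = (j*(1 - 8))*j = (j*(-7))*j = (-7*j)*j = -7*j²)
m(X)*y(15) = (-7*24²)*(9*15*(-62 + 15)) = (-7*576)*(9*15*(-47)) = -4032*(-6345) = 25583040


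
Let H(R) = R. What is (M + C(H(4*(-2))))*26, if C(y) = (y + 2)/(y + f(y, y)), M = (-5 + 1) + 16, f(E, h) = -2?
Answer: 1638/5 ≈ 327.60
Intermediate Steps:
M = 12 (M = -4 + 16 = 12)
C(y) = (2 + y)/(-2 + y) (C(y) = (y + 2)/(y - 2) = (2 + y)/(-2 + y))
(M + C(H(4*(-2))))*26 = (12 + (2 + 4*(-2))/(-2 + 4*(-2)))*26 = (12 + (2 - 8)/(-2 - 8))*26 = (12 - 6/(-10))*26 = (12 - ⅒*(-6))*26 = (12 + ⅗)*26 = (63/5)*26 = 1638/5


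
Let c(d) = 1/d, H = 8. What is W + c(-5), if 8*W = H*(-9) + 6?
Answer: -169/20 ≈ -8.4500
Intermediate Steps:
W = -33/4 (W = (8*(-9) + 6)/8 = (-72 + 6)/8 = (1/8)*(-66) = -33/4 ≈ -8.2500)
W + c(-5) = -33/4 + 1/(-5) = -33/4 - 1/5 = -169/20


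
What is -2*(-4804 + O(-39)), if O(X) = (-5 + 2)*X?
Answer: 9374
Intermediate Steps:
O(X) = -3*X
-2*(-4804 + O(-39)) = -2*(-4804 - 3*(-39)) = -2*(-4804 + 117) = -2*(-4687) = 9374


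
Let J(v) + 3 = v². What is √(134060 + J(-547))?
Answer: √433266 ≈ 658.23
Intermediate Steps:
J(v) = -3 + v²
√(134060 + J(-547)) = √(134060 + (-3 + (-547)²)) = √(134060 + (-3 + 299209)) = √(134060 + 299206) = √433266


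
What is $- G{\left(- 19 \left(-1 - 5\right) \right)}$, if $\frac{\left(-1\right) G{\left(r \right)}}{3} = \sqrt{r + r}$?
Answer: $6 \sqrt{57} \approx 45.299$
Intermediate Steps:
$G{\left(r \right)} = - 3 \sqrt{2} \sqrt{r}$ ($G{\left(r \right)} = - 3 \sqrt{r + r} = - 3 \sqrt{2 r} = - 3 \sqrt{2} \sqrt{r}$)
$- G{\left(- 19 \left(-1 - 5\right) \right)} = - \left(-3\right) \sqrt{2} \sqrt{- 19 \left(-1 - 5\right)} = - \left(-3\right) \sqrt{2} \sqrt{\left(-19\right) \left(-6\right)} = - \left(-3\right) \sqrt{2} \sqrt{114} = - \left(-6\right) \sqrt{57} = 6 \sqrt{57}$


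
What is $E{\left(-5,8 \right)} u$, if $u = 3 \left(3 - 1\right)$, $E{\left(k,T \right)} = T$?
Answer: $48$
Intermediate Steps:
$u = 6$ ($u = 3 \cdot 2 = 6$)
$E{\left(-5,8 \right)} u = 8 \cdot 6 = 48$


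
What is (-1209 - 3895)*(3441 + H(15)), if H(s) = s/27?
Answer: -158091296/9 ≈ -1.7566e+7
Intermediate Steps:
H(s) = s/27 (H(s) = s*(1/27) = s/27)
(-1209 - 3895)*(3441 + H(15)) = (-1209 - 3895)*(3441 + (1/27)*15) = -5104*(3441 + 5/9) = -5104*30974/9 = -158091296/9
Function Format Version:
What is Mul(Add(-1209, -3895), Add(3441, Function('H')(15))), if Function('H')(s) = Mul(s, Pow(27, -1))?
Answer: Rational(-158091296, 9) ≈ -1.7566e+7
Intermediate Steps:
Function('H')(s) = Mul(Rational(1, 27), s) (Function('H')(s) = Mul(s, Rational(1, 27)) = Mul(Rational(1, 27), s))
Mul(Add(-1209, -3895), Add(3441, Function('H')(15))) = Mul(Add(-1209, -3895), Add(3441, Mul(Rational(1, 27), 15))) = Mul(-5104, Add(3441, Rational(5, 9))) = Mul(-5104, Rational(30974, 9)) = Rational(-158091296, 9)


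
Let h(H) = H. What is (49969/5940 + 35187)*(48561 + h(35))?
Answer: 2539879039601/1485 ≈ 1.7104e+9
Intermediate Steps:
(49969/5940 + 35187)*(48561 + h(35)) = (49969/5940 + 35187)*(48561 + 35) = (49969*(1/5940) + 35187)*48596 = (49969/5940 + 35187)*48596 = (209060749/5940)*48596 = 2539879039601/1485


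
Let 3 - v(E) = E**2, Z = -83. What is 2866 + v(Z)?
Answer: -4020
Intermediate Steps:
v(E) = 3 - E**2
2866 + v(Z) = 2866 + (3 - 1*(-83)**2) = 2866 + (3 - 1*6889) = 2866 + (3 - 6889) = 2866 - 6886 = -4020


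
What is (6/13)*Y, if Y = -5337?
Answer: -32022/13 ≈ -2463.2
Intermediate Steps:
(6/13)*Y = (6/13)*(-5337) = -32022/13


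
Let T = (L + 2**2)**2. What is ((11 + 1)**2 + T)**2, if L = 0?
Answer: 25600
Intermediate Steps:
T = 16 (T = (0 + 2**2)**2 = (0 + 4)**2 = 4**2 = 16)
((11 + 1)**2 + T)**2 = ((11 + 1)**2 + 16)**2 = (12**2 + 16)**2 = (144 + 16)**2 = 160**2 = 25600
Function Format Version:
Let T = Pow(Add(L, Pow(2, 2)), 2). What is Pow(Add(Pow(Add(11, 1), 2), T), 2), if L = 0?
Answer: 25600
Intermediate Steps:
T = 16 (T = Pow(Add(0, Pow(2, 2)), 2) = Pow(Add(0, 4), 2) = Pow(4, 2) = 16)
Pow(Add(Pow(Add(11, 1), 2), T), 2) = Pow(Add(Pow(Add(11, 1), 2), 16), 2) = Pow(Add(Pow(12, 2), 16), 2) = Pow(Add(144, 16), 2) = Pow(160, 2) = 25600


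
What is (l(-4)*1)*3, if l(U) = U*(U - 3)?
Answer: 84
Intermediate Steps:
l(U) = U*(-3 + U)
(l(-4)*1)*3 = (-4*(-3 - 4)*1)*3 = (-4*(-7)*1)*3 = (28*1)*3 = 28*3 = 84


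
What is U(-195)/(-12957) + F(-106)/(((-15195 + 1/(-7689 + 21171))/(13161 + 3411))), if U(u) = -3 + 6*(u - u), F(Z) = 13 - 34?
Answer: 20264511388085/884785973491 ≈ 22.903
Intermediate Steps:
F(Z) = -21
U(u) = -3 (U(u) = -3 + 6*0 = -3 + 0 = -3)
U(-195)/(-12957) + F(-106)/(((-15195 + 1/(-7689 + 21171))/(13161 + 3411))) = -3/(-12957) - 21*(13161 + 3411)/(-15195 + 1/(-7689 + 21171)) = -3*(-1/12957) - 21*16572/(-15195 + 1/13482) = 1/4319 - 21*16572/(-15195 + 1/13482) = 1/4319 - 21/((-204858989/13482*1/16572)) = 1/4319 - 21/(-204858989/223423704) = 1/4319 - 21*(-223423704/204858989) = 1/4319 + 4691897784/204858989 = 20264511388085/884785973491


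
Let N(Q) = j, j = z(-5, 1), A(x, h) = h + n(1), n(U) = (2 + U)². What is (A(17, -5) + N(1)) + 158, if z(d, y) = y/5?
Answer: 811/5 ≈ 162.20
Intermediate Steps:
A(x, h) = 9 + h (A(x, h) = h + (2 + 1)² = h + 3² = h + 9 = 9 + h)
z(d, y) = y/5 (z(d, y) = y*(⅕) = y/5)
j = ⅕ (j = (⅕)*1 = ⅕ ≈ 0.20000)
N(Q) = ⅕
(A(17, -5) + N(1)) + 158 = ((9 - 5) + ⅕) + 158 = (4 + ⅕) + 158 = 21/5 + 158 = 811/5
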